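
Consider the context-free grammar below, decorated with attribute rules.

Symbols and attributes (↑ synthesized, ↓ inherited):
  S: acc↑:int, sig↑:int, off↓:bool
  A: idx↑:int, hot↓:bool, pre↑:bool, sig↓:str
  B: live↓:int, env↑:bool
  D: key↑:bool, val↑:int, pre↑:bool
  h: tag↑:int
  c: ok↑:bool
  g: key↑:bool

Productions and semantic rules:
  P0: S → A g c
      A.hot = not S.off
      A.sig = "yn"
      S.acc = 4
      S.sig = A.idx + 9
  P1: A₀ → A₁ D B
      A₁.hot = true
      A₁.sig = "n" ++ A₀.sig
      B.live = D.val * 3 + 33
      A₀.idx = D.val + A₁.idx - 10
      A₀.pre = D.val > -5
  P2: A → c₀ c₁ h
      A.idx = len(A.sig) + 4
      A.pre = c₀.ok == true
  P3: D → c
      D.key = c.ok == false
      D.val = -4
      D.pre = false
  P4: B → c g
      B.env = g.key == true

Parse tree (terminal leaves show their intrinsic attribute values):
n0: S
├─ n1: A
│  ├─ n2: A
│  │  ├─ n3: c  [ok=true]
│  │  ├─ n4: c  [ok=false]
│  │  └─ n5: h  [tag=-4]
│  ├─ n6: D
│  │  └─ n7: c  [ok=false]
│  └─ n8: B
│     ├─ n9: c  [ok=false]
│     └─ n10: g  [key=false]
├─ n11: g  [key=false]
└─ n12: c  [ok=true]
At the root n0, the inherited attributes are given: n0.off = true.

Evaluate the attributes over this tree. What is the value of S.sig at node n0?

1. n0.off = true  [given at root]
2. n1.hot = false  [not S.off]
3. n1.sig = "yn"  ["yn"]
4. n2.hot = true  [true]
5. n2.sig = "nyn"  ["n" ++ A₀.sig]
6. n3.ok = true  [terminal]
7. n4.ok = false  [terminal]
8. n5.tag = -4  [terminal]
9. n2.idx = 7  [len(A.sig) + 4]
10. n2.pre = true  [c₀.ok == true]
11. n7.ok = false  [terminal]
12. n6.key = true  [c.ok == false]
13. n6.val = -4  [-4]
14. n6.pre = false  [false]
15. n8.live = 21  [D.val * 3 + 33]
16. n9.ok = false  [terminal]
17. n10.key = false  [terminal]
18. n8.env = false  [g.key == true]
19. n1.idx = -7  [D.val + A₁.idx - 10]
20. n1.pre = true  [D.val > -5]
21. n11.key = false  [terminal]
22. n12.ok = true  [terminal]
23. n0.acc = 4  [4]
24. n0.sig = 2  [A.idx + 9]

2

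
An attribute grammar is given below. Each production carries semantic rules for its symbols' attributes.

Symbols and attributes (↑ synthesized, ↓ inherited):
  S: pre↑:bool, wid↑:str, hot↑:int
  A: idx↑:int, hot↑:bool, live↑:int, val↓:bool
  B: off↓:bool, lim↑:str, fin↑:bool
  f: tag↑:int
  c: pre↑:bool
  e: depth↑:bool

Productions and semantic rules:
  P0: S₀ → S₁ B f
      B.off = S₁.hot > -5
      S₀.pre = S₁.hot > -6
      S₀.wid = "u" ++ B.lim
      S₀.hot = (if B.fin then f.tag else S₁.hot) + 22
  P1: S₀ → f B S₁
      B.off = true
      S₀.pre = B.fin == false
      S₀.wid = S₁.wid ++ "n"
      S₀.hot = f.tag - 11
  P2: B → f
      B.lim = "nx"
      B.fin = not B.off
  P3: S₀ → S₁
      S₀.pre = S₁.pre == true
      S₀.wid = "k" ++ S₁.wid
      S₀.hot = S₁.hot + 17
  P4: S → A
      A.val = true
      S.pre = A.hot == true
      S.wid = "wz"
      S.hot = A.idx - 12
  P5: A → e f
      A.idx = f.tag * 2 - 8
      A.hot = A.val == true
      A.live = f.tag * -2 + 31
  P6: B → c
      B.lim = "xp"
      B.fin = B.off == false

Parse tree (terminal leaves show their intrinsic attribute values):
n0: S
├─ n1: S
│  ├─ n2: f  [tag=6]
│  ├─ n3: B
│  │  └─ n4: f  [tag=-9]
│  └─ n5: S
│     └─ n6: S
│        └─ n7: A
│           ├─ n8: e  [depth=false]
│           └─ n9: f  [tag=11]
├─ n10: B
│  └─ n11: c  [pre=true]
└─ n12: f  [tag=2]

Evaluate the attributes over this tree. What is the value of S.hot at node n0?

1. n2.tag = 6  [terminal]
2. n3.off = true  [true]
3. n4.tag = -9  [terminal]
4. n3.lim = "nx"  ["nx"]
5. n3.fin = false  [not B.off]
6. n7.val = true  [true]
7. n8.depth = false  [terminal]
8. n9.tag = 11  [terminal]
9. n7.idx = 14  [f.tag * 2 - 8]
10. n7.hot = true  [A.val == true]
11. n7.live = 9  [f.tag * -2 + 31]
12. n6.pre = true  [A.hot == true]
13. n6.wid = "wz"  ["wz"]
14. n6.hot = 2  [A.idx - 12]
15. n5.pre = true  [S₁.pre == true]
16. n5.wid = "kwz"  ["k" ++ S₁.wid]
17. n5.hot = 19  [S₁.hot + 17]
18. n1.pre = true  [B.fin == false]
19. n1.wid = "kwzn"  [S₁.wid ++ "n"]
20. n1.hot = -5  [f.tag - 11]
21. n10.off = false  [S₁.hot > -5]
22. n11.pre = true  [terminal]
23. n10.lim = "xp"  ["xp"]
24. n10.fin = true  [B.off == false]
25. n12.tag = 2  [terminal]
26. n0.pre = true  [S₁.hot > -6]
27. n0.wid = "uxp"  ["u" ++ B.lim]
28. n0.hot = 24  [(if B.fin then f.tag else S₁.hot) + 22]

24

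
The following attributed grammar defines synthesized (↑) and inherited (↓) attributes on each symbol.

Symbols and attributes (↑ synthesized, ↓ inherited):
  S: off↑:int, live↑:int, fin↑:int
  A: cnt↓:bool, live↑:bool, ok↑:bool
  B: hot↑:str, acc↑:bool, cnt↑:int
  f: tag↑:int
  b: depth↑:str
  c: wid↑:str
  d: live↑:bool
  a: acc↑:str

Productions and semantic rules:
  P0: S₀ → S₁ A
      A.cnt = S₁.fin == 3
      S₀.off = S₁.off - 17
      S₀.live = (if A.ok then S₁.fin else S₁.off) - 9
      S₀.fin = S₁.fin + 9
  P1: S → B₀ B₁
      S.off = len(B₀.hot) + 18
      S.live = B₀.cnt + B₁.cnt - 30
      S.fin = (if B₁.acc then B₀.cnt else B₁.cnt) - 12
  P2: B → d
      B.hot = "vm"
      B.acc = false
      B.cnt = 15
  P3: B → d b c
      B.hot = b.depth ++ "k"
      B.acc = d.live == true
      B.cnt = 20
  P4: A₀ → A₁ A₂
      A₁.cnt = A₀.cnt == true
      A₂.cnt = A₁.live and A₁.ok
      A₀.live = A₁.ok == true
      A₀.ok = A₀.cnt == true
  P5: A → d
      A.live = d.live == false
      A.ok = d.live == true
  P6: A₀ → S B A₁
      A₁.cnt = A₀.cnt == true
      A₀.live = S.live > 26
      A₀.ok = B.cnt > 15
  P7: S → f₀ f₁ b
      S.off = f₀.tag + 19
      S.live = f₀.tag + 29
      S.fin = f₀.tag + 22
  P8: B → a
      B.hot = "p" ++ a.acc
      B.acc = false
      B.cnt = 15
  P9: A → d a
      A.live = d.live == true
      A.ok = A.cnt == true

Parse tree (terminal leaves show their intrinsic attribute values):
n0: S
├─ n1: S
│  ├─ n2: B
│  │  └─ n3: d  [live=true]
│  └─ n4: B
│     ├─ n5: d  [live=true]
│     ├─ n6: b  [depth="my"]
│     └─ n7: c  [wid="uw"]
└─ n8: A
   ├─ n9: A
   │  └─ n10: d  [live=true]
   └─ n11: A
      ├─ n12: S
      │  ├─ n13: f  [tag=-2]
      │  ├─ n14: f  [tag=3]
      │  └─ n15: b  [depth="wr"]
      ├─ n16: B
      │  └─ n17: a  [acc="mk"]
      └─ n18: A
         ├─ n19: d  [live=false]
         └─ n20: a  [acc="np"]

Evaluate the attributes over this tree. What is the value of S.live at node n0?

-6

1. n3.live = true  [terminal]
2. n2.hot = "vm"  ["vm"]
3. n2.acc = false  [false]
4. n2.cnt = 15  [15]
5. n5.live = true  [terminal]
6. n6.depth = "my"  [terminal]
7. n7.wid = "uw"  [terminal]
8. n4.hot = "myk"  [b.depth ++ "k"]
9. n4.acc = true  [d.live == true]
10. n4.cnt = 20  [20]
11. n1.off = 20  [len(B₀.hot) + 18]
12. n1.live = 5  [B₀.cnt + B₁.cnt - 30]
13. n1.fin = 3  [(if B₁.acc then B₀.cnt else B₁.cnt) - 12]
14. n8.cnt = true  [S₁.fin == 3]
15. n9.cnt = true  [A₀.cnt == true]
16. n10.live = true  [terminal]
17. n9.live = false  [d.live == false]
18. n9.ok = true  [d.live == true]
19. n11.cnt = false  [A₁.live and A₁.ok]
20. n13.tag = -2  [terminal]
21. n14.tag = 3  [terminal]
22. n15.depth = "wr"  [terminal]
23. n12.off = 17  [f₀.tag + 19]
24. n12.live = 27  [f₀.tag + 29]
25. n12.fin = 20  [f₀.tag + 22]
26. n17.acc = "mk"  [terminal]
27. n16.hot = "pmk"  ["p" ++ a.acc]
28. n16.acc = false  [false]
29. n16.cnt = 15  [15]
30. n18.cnt = false  [A₀.cnt == true]
31. n19.live = false  [terminal]
32. n20.acc = "np"  [terminal]
33. n18.live = false  [d.live == true]
34. n18.ok = false  [A.cnt == true]
35. n11.live = true  [S.live > 26]
36. n11.ok = false  [B.cnt > 15]
37. n8.live = true  [A₁.ok == true]
38. n8.ok = true  [A₀.cnt == true]
39. n0.off = 3  [S₁.off - 17]
40. n0.live = -6  [(if A.ok then S₁.fin else S₁.off) - 9]
41. n0.fin = 12  [S₁.fin + 9]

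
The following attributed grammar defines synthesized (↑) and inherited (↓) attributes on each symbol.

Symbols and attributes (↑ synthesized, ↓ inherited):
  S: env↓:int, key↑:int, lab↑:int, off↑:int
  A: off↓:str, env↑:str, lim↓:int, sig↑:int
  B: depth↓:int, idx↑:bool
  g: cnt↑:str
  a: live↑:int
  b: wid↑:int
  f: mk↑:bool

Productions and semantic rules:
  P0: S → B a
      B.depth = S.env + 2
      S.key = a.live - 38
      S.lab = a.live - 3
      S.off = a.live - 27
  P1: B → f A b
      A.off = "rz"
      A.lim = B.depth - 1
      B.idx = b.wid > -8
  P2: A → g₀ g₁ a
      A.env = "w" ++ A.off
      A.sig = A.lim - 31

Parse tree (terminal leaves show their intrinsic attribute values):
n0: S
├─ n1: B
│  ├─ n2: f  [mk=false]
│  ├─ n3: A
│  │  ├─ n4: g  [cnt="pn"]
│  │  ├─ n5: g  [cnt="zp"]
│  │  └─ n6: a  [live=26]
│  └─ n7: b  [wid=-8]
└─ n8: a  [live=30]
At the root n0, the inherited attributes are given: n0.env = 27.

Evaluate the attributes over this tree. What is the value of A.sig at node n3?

-3

1. n0.env = 27  [given at root]
2. n1.depth = 29  [S.env + 2]
3. n2.mk = false  [terminal]
4. n3.off = "rz"  ["rz"]
5. n3.lim = 28  [B.depth - 1]
6. n4.cnt = "pn"  [terminal]
7. n5.cnt = "zp"  [terminal]
8. n6.live = 26  [terminal]
9. n3.env = "wrz"  ["w" ++ A.off]
10. n3.sig = -3  [A.lim - 31]
11. n7.wid = -8  [terminal]
12. n1.idx = false  [b.wid > -8]
13. n8.live = 30  [terminal]
14. n0.key = -8  [a.live - 38]
15. n0.lab = 27  [a.live - 3]
16. n0.off = 3  [a.live - 27]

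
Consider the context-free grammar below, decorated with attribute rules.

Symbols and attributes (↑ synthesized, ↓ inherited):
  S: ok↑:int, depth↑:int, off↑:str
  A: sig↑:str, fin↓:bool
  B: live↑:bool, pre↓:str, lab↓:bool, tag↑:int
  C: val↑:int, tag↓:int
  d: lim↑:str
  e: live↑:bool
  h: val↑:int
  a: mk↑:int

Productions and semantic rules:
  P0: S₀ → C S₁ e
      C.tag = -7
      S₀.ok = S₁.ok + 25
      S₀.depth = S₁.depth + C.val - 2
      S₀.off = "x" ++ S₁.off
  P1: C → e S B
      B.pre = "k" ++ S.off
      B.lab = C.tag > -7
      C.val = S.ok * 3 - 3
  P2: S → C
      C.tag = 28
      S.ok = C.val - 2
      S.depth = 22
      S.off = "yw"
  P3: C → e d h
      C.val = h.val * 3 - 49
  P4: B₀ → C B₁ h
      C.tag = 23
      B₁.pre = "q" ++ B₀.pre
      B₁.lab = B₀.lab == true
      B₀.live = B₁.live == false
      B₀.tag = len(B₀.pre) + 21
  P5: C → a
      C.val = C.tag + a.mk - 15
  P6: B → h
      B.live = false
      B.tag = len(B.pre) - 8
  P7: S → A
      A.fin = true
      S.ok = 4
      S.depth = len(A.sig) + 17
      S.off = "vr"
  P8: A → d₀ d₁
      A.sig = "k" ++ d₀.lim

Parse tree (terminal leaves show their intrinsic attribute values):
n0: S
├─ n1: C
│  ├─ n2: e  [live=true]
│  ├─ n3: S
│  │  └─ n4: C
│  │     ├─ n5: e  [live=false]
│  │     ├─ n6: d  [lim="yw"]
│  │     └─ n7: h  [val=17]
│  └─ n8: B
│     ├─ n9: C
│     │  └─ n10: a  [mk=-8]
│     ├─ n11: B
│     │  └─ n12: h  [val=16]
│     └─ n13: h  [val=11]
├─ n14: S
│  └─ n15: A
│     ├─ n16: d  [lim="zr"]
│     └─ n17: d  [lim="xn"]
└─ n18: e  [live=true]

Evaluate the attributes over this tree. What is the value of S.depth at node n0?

15

1. n1.tag = -7  [-7]
2. n2.live = true  [terminal]
3. n4.tag = 28  [28]
4. n5.live = false  [terminal]
5. n6.lim = "yw"  [terminal]
6. n7.val = 17  [terminal]
7. n4.val = 2  [h.val * 3 - 49]
8. n3.ok = 0  [C.val - 2]
9. n3.depth = 22  [22]
10. n3.off = "yw"  ["yw"]
11. n8.pre = "kyw"  ["k" ++ S.off]
12. n8.lab = false  [C.tag > -7]
13. n9.tag = 23  [23]
14. n10.mk = -8  [terminal]
15. n9.val = 0  [C.tag + a.mk - 15]
16. n11.pre = "qkyw"  ["q" ++ B₀.pre]
17. n11.lab = false  [B₀.lab == true]
18. n12.val = 16  [terminal]
19. n11.live = false  [false]
20. n11.tag = -4  [len(B.pre) - 8]
21. n13.val = 11  [terminal]
22. n8.live = true  [B₁.live == false]
23. n8.tag = 24  [len(B₀.pre) + 21]
24. n1.val = -3  [S.ok * 3 - 3]
25. n15.fin = true  [true]
26. n16.lim = "zr"  [terminal]
27. n17.lim = "xn"  [terminal]
28. n15.sig = "kzr"  ["k" ++ d₀.lim]
29. n14.ok = 4  [4]
30. n14.depth = 20  [len(A.sig) + 17]
31. n14.off = "vr"  ["vr"]
32. n18.live = true  [terminal]
33. n0.ok = 29  [S₁.ok + 25]
34. n0.depth = 15  [S₁.depth + C.val - 2]
35. n0.off = "xvr"  ["x" ++ S₁.off]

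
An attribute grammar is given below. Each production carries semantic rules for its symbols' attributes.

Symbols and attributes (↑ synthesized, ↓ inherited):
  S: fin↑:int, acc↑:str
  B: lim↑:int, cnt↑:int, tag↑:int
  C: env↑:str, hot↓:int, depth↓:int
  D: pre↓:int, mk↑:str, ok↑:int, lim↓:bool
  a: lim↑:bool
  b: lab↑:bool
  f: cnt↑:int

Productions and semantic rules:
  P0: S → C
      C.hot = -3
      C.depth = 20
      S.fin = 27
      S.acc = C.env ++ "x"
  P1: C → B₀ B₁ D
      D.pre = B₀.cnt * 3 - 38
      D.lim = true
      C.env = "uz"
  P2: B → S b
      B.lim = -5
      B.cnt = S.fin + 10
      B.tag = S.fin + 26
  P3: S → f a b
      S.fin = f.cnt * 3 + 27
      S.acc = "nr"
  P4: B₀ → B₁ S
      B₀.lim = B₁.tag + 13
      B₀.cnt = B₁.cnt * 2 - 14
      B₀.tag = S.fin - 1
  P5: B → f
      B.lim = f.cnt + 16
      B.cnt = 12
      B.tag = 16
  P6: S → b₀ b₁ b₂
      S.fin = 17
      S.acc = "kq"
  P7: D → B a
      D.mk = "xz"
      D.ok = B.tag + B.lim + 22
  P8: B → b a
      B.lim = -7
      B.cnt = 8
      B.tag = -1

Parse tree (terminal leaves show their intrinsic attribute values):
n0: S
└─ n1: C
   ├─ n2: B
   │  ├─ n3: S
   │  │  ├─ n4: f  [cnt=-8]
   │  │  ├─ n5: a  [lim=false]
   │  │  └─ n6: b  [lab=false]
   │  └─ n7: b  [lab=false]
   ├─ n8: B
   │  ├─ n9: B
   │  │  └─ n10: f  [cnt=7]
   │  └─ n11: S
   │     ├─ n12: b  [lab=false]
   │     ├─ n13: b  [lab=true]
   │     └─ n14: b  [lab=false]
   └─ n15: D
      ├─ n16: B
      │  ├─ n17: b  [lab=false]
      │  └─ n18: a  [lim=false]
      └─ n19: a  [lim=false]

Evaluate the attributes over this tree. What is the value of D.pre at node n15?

1. n1.hot = -3  [-3]
2. n1.depth = 20  [20]
3. n4.cnt = -8  [terminal]
4. n5.lim = false  [terminal]
5. n6.lab = false  [terminal]
6. n3.fin = 3  [f.cnt * 3 + 27]
7. n3.acc = "nr"  ["nr"]
8. n7.lab = false  [terminal]
9. n2.lim = -5  [-5]
10. n2.cnt = 13  [S.fin + 10]
11. n2.tag = 29  [S.fin + 26]
12. n10.cnt = 7  [terminal]
13. n9.lim = 23  [f.cnt + 16]
14. n9.cnt = 12  [12]
15. n9.tag = 16  [16]
16. n12.lab = false  [terminal]
17. n13.lab = true  [terminal]
18. n14.lab = false  [terminal]
19. n11.fin = 17  [17]
20. n11.acc = "kq"  ["kq"]
21. n8.lim = 29  [B₁.tag + 13]
22. n8.cnt = 10  [B₁.cnt * 2 - 14]
23. n8.tag = 16  [S.fin - 1]
24. n15.pre = 1  [B₀.cnt * 3 - 38]
25. n15.lim = true  [true]
26. n17.lab = false  [terminal]
27. n18.lim = false  [terminal]
28. n16.lim = -7  [-7]
29. n16.cnt = 8  [8]
30. n16.tag = -1  [-1]
31. n19.lim = false  [terminal]
32. n15.mk = "xz"  ["xz"]
33. n15.ok = 14  [B.tag + B.lim + 22]
34. n1.env = "uz"  ["uz"]
35. n0.fin = 27  [27]
36. n0.acc = "uzx"  [C.env ++ "x"]

1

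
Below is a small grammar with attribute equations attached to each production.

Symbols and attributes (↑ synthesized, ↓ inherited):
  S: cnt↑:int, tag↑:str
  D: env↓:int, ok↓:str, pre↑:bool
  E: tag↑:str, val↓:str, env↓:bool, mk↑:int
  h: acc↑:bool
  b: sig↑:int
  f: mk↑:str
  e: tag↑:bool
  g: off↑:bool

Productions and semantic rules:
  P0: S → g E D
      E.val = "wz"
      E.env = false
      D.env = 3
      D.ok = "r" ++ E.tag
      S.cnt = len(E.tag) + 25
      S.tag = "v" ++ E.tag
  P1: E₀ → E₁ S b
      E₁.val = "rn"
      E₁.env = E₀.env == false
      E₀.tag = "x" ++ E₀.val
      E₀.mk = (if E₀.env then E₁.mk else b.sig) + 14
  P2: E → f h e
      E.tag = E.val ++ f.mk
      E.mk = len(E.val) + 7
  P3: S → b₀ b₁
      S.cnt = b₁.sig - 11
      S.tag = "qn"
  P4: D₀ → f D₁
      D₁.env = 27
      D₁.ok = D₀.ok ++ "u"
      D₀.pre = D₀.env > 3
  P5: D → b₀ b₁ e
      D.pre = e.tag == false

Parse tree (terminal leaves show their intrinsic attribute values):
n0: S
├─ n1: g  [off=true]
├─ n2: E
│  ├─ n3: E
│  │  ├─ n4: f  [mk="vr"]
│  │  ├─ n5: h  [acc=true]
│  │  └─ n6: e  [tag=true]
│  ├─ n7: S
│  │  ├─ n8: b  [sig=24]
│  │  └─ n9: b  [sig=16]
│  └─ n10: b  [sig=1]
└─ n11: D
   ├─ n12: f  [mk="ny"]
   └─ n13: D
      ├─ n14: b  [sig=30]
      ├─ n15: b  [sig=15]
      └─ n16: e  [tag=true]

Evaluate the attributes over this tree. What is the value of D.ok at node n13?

"rxwzu"

1. n1.off = true  [terminal]
2. n2.val = "wz"  ["wz"]
3. n2.env = false  [false]
4. n3.val = "rn"  ["rn"]
5. n3.env = true  [E₀.env == false]
6. n4.mk = "vr"  [terminal]
7. n5.acc = true  [terminal]
8. n6.tag = true  [terminal]
9. n3.tag = "rnvr"  [E.val ++ f.mk]
10. n3.mk = 9  [len(E.val) + 7]
11. n8.sig = 24  [terminal]
12. n9.sig = 16  [terminal]
13. n7.cnt = 5  [b₁.sig - 11]
14. n7.tag = "qn"  ["qn"]
15. n10.sig = 1  [terminal]
16. n2.tag = "xwz"  ["x" ++ E₀.val]
17. n2.mk = 15  [(if E₀.env then E₁.mk else b.sig) + 14]
18. n11.env = 3  [3]
19. n11.ok = "rxwz"  ["r" ++ E.tag]
20. n12.mk = "ny"  [terminal]
21. n13.env = 27  [27]
22. n13.ok = "rxwzu"  [D₀.ok ++ "u"]
23. n14.sig = 30  [terminal]
24. n15.sig = 15  [terminal]
25. n16.tag = true  [terminal]
26. n13.pre = false  [e.tag == false]
27. n11.pre = false  [D₀.env > 3]
28. n0.cnt = 28  [len(E.tag) + 25]
29. n0.tag = "vxwz"  ["v" ++ E.tag]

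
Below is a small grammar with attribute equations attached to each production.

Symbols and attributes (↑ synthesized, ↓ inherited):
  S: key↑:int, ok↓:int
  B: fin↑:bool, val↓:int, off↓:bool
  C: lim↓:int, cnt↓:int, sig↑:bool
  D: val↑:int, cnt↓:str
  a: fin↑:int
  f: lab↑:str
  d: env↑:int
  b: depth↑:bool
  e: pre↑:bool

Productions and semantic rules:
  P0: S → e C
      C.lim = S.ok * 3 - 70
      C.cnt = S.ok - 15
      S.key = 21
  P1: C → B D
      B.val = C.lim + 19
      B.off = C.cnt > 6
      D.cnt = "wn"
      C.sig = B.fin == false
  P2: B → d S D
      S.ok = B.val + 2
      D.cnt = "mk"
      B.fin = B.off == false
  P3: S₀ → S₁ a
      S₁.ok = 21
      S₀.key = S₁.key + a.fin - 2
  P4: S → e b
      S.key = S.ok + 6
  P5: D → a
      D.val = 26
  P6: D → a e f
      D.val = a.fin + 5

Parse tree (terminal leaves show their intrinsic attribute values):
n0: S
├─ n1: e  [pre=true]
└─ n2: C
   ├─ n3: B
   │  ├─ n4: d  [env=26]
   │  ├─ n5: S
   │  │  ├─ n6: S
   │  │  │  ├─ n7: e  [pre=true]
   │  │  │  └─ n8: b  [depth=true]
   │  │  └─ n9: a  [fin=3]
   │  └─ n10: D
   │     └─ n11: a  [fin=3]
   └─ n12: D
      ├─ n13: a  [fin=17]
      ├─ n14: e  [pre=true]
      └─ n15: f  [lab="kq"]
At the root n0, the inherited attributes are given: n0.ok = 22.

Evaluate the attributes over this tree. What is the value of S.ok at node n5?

1. n0.ok = 22  [given at root]
2. n1.pre = true  [terminal]
3. n2.lim = -4  [S.ok * 3 - 70]
4. n2.cnt = 7  [S.ok - 15]
5. n3.val = 15  [C.lim + 19]
6. n3.off = true  [C.cnt > 6]
7. n4.env = 26  [terminal]
8. n5.ok = 17  [B.val + 2]
9. n6.ok = 21  [21]
10. n7.pre = true  [terminal]
11. n8.depth = true  [terminal]
12. n6.key = 27  [S.ok + 6]
13. n9.fin = 3  [terminal]
14. n5.key = 28  [S₁.key + a.fin - 2]
15. n10.cnt = "mk"  ["mk"]
16. n11.fin = 3  [terminal]
17. n10.val = 26  [26]
18. n3.fin = false  [B.off == false]
19. n12.cnt = "wn"  ["wn"]
20. n13.fin = 17  [terminal]
21. n14.pre = true  [terminal]
22. n15.lab = "kq"  [terminal]
23. n12.val = 22  [a.fin + 5]
24. n2.sig = true  [B.fin == false]
25. n0.key = 21  [21]

17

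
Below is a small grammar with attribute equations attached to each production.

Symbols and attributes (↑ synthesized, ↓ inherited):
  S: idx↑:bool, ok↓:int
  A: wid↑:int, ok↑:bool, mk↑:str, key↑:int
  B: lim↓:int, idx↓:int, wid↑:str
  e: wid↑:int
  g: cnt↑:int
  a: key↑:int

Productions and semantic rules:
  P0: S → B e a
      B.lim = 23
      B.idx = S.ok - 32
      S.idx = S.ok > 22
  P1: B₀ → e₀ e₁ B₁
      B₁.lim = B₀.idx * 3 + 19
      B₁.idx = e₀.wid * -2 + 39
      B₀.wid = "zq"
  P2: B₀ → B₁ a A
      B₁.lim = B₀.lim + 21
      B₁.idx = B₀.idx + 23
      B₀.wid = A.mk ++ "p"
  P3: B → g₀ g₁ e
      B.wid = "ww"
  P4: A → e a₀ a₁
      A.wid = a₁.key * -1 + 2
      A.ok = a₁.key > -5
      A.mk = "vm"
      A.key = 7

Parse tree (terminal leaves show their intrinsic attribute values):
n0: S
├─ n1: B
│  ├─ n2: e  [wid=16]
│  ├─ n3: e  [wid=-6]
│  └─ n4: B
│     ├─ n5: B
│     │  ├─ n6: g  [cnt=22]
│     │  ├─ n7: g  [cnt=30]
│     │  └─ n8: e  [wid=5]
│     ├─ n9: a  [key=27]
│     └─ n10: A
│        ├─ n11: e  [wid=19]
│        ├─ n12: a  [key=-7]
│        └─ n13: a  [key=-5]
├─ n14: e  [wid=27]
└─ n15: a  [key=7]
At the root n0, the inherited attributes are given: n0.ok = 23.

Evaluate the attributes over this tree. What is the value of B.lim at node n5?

13

1. n0.ok = 23  [given at root]
2. n1.lim = 23  [23]
3. n1.idx = -9  [S.ok - 32]
4. n2.wid = 16  [terminal]
5. n3.wid = -6  [terminal]
6. n4.lim = -8  [B₀.idx * 3 + 19]
7. n4.idx = 7  [e₀.wid * -2 + 39]
8. n5.lim = 13  [B₀.lim + 21]
9. n5.idx = 30  [B₀.idx + 23]
10. n6.cnt = 22  [terminal]
11. n7.cnt = 30  [terminal]
12. n8.wid = 5  [terminal]
13. n5.wid = "ww"  ["ww"]
14. n9.key = 27  [terminal]
15. n11.wid = 19  [terminal]
16. n12.key = -7  [terminal]
17. n13.key = -5  [terminal]
18. n10.wid = 7  [a₁.key * -1 + 2]
19. n10.ok = false  [a₁.key > -5]
20. n10.mk = "vm"  ["vm"]
21. n10.key = 7  [7]
22. n4.wid = "vmp"  [A.mk ++ "p"]
23. n1.wid = "zq"  ["zq"]
24. n14.wid = 27  [terminal]
25. n15.key = 7  [terminal]
26. n0.idx = true  [S.ok > 22]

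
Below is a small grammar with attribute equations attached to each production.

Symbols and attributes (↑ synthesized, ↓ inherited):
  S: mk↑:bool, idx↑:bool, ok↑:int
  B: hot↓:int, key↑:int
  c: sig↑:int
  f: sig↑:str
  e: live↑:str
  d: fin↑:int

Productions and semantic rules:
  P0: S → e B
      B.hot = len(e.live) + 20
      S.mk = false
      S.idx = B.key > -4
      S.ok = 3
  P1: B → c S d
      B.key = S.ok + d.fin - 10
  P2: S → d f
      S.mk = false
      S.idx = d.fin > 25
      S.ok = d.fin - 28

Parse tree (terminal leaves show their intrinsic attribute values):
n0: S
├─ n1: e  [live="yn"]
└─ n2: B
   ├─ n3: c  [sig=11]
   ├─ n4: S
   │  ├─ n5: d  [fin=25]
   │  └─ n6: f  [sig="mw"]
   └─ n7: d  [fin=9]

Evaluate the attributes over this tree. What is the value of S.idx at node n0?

1. n1.live = "yn"  [terminal]
2. n2.hot = 22  [len(e.live) + 20]
3. n3.sig = 11  [terminal]
4. n5.fin = 25  [terminal]
5. n6.sig = "mw"  [terminal]
6. n4.mk = false  [false]
7. n4.idx = false  [d.fin > 25]
8. n4.ok = -3  [d.fin - 28]
9. n7.fin = 9  [terminal]
10. n2.key = -4  [S.ok + d.fin - 10]
11. n0.mk = false  [false]
12. n0.idx = false  [B.key > -4]
13. n0.ok = 3  [3]

false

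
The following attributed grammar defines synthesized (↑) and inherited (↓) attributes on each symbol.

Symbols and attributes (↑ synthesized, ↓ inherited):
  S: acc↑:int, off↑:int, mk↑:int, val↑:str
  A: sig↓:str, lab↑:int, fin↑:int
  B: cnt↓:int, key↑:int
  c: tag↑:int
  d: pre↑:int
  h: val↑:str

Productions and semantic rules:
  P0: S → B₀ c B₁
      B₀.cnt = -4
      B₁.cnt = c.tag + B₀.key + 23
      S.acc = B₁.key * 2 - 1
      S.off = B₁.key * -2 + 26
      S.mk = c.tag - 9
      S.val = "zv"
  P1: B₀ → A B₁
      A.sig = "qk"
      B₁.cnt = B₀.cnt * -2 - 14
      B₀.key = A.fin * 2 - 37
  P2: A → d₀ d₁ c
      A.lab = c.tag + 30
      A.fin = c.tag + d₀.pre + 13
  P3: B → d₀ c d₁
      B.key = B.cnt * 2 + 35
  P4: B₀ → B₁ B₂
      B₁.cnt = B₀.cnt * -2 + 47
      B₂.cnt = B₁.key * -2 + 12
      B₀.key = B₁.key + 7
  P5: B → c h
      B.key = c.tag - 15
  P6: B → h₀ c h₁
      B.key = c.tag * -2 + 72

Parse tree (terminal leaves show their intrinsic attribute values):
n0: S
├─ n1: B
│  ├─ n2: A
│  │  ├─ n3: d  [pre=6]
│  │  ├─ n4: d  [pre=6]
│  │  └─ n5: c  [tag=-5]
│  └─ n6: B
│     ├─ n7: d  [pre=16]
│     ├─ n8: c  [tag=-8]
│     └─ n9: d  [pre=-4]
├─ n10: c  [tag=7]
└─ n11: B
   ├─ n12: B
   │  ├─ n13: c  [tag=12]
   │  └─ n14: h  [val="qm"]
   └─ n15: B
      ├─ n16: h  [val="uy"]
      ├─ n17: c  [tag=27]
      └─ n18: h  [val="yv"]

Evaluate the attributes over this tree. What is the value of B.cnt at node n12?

5

1. n1.cnt = -4  [-4]
2. n2.sig = "qk"  ["qk"]
3. n3.pre = 6  [terminal]
4. n4.pre = 6  [terminal]
5. n5.tag = -5  [terminal]
6. n2.lab = 25  [c.tag + 30]
7. n2.fin = 14  [c.tag + d₀.pre + 13]
8. n6.cnt = -6  [B₀.cnt * -2 - 14]
9. n7.pre = 16  [terminal]
10. n8.tag = -8  [terminal]
11. n9.pre = -4  [terminal]
12. n6.key = 23  [B.cnt * 2 + 35]
13. n1.key = -9  [A.fin * 2 - 37]
14. n10.tag = 7  [terminal]
15. n11.cnt = 21  [c.tag + B₀.key + 23]
16. n12.cnt = 5  [B₀.cnt * -2 + 47]
17. n13.tag = 12  [terminal]
18. n14.val = "qm"  [terminal]
19. n12.key = -3  [c.tag - 15]
20. n15.cnt = 18  [B₁.key * -2 + 12]
21. n16.val = "uy"  [terminal]
22. n17.tag = 27  [terminal]
23. n18.val = "yv"  [terminal]
24. n15.key = 18  [c.tag * -2 + 72]
25. n11.key = 4  [B₁.key + 7]
26. n0.acc = 7  [B₁.key * 2 - 1]
27. n0.off = 18  [B₁.key * -2 + 26]
28. n0.mk = -2  [c.tag - 9]
29. n0.val = "zv"  ["zv"]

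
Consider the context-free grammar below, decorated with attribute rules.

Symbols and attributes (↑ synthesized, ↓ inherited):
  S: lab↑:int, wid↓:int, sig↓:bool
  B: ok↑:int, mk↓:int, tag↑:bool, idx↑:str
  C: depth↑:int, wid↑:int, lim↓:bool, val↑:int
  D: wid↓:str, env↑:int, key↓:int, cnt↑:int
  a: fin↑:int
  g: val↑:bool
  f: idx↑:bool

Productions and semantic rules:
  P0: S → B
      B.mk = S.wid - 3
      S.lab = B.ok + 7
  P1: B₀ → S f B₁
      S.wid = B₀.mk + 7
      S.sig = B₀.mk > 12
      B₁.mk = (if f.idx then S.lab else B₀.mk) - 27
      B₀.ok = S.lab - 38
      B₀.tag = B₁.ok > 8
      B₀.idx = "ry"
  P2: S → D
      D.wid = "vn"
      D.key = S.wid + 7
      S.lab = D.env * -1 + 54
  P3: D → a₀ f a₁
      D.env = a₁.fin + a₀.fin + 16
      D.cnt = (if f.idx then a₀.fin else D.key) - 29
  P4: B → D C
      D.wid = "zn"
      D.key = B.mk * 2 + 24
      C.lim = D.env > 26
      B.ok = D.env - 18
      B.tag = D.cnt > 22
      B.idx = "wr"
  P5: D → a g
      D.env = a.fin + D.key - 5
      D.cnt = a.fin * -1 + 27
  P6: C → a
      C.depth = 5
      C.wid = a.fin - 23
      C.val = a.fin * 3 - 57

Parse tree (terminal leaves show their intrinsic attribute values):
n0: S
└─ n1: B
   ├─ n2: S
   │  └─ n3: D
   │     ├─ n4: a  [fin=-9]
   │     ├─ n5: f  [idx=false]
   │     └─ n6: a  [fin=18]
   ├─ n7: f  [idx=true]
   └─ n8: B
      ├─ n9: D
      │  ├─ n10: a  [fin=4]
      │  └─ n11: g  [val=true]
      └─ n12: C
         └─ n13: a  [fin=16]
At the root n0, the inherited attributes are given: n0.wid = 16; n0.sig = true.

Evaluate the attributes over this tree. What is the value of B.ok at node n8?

1. n0.wid = 16  [given at root]
2. n0.sig = true  [given at root]
3. n1.mk = 13  [S.wid - 3]
4. n2.wid = 20  [B₀.mk + 7]
5. n2.sig = true  [B₀.mk > 12]
6. n3.wid = "vn"  ["vn"]
7. n3.key = 27  [S.wid + 7]
8. n4.fin = -9  [terminal]
9. n5.idx = false  [terminal]
10. n6.fin = 18  [terminal]
11. n3.env = 25  [a₁.fin + a₀.fin + 16]
12. n3.cnt = -2  [(if f.idx then a₀.fin else D.key) - 29]
13. n2.lab = 29  [D.env * -1 + 54]
14. n7.idx = true  [terminal]
15. n8.mk = 2  [(if f.idx then S.lab else B₀.mk) - 27]
16. n9.wid = "zn"  ["zn"]
17. n9.key = 28  [B.mk * 2 + 24]
18. n10.fin = 4  [terminal]
19. n11.val = true  [terminal]
20. n9.env = 27  [a.fin + D.key - 5]
21. n9.cnt = 23  [a.fin * -1 + 27]
22. n12.lim = true  [D.env > 26]
23. n13.fin = 16  [terminal]
24. n12.depth = 5  [5]
25. n12.wid = -7  [a.fin - 23]
26. n12.val = -9  [a.fin * 3 - 57]
27. n8.ok = 9  [D.env - 18]
28. n8.tag = true  [D.cnt > 22]
29. n8.idx = "wr"  ["wr"]
30. n1.ok = -9  [S.lab - 38]
31. n1.tag = true  [B₁.ok > 8]
32. n1.idx = "ry"  ["ry"]
33. n0.lab = -2  [B.ok + 7]

9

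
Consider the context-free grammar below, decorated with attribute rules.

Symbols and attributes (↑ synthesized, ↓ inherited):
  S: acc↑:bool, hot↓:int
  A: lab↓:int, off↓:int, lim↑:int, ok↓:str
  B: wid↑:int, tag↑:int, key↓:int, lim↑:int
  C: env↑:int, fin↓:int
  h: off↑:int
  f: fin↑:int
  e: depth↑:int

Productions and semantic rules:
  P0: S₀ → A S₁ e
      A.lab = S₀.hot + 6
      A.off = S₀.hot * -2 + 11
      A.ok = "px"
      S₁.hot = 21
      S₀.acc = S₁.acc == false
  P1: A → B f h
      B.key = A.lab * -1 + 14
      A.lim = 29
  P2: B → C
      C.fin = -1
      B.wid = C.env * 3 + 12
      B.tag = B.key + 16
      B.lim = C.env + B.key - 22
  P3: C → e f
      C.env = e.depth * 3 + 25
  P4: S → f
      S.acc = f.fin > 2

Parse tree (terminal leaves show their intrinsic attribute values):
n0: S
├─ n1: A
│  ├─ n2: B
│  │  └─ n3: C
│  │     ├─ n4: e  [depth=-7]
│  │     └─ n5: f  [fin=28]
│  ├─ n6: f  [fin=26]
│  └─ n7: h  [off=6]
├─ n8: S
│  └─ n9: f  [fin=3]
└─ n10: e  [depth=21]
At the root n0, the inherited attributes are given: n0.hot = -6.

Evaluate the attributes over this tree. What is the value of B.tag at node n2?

1. n0.hot = -6  [given at root]
2. n1.lab = 0  [S₀.hot + 6]
3. n1.off = 23  [S₀.hot * -2 + 11]
4. n1.ok = "px"  ["px"]
5. n2.key = 14  [A.lab * -1 + 14]
6. n3.fin = -1  [-1]
7. n4.depth = -7  [terminal]
8. n5.fin = 28  [terminal]
9. n3.env = 4  [e.depth * 3 + 25]
10. n2.wid = 24  [C.env * 3 + 12]
11. n2.tag = 30  [B.key + 16]
12. n2.lim = -4  [C.env + B.key - 22]
13. n6.fin = 26  [terminal]
14. n7.off = 6  [terminal]
15. n1.lim = 29  [29]
16. n8.hot = 21  [21]
17. n9.fin = 3  [terminal]
18. n8.acc = true  [f.fin > 2]
19. n10.depth = 21  [terminal]
20. n0.acc = false  [S₁.acc == false]

30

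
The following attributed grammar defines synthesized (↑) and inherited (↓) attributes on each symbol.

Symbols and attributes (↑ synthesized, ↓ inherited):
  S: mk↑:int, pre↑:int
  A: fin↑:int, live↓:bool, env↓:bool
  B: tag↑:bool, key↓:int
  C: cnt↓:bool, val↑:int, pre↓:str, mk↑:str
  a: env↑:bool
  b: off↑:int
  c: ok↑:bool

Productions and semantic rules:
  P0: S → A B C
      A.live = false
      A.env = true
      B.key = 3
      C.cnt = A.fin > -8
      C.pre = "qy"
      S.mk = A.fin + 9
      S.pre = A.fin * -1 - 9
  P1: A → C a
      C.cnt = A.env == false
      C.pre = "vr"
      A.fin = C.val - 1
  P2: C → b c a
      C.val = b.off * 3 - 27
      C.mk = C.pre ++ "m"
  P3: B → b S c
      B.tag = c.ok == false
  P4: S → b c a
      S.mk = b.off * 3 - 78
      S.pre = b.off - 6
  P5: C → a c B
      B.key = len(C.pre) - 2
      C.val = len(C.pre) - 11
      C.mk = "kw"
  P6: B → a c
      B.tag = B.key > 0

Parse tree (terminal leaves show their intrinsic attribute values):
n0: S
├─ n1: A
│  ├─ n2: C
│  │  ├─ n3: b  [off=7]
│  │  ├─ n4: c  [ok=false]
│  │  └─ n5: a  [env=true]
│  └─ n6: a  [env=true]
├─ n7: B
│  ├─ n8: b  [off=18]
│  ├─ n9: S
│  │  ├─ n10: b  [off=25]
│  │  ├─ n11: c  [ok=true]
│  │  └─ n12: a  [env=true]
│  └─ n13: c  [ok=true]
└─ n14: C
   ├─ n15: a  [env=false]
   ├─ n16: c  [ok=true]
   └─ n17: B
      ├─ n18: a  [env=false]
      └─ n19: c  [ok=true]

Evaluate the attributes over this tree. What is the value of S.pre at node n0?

1. n1.live = false  [false]
2. n1.env = true  [true]
3. n2.cnt = false  [A.env == false]
4. n2.pre = "vr"  ["vr"]
5. n3.off = 7  [terminal]
6. n4.ok = false  [terminal]
7. n5.env = true  [terminal]
8. n2.val = -6  [b.off * 3 - 27]
9. n2.mk = "vrm"  [C.pre ++ "m"]
10. n6.env = true  [terminal]
11. n1.fin = -7  [C.val - 1]
12. n7.key = 3  [3]
13. n8.off = 18  [terminal]
14. n10.off = 25  [terminal]
15. n11.ok = true  [terminal]
16. n12.env = true  [terminal]
17. n9.mk = -3  [b.off * 3 - 78]
18. n9.pre = 19  [b.off - 6]
19. n13.ok = true  [terminal]
20. n7.tag = false  [c.ok == false]
21. n14.cnt = true  [A.fin > -8]
22. n14.pre = "qy"  ["qy"]
23. n15.env = false  [terminal]
24. n16.ok = true  [terminal]
25. n17.key = 0  [len(C.pre) - 2]
26. n18.env = false  [terminal]
27. n19.ok = true  [terminal]
28. n17.tag = false  [B.key > 0]
29. n14.val = -9  [len(C.pre) - 11]
30. n14.mk = "kw"  ["kw"]
31. n0.mk = 2  [A.fin + 9]
32. n0.pre = -2  [A.fin * -1 - 9]

-2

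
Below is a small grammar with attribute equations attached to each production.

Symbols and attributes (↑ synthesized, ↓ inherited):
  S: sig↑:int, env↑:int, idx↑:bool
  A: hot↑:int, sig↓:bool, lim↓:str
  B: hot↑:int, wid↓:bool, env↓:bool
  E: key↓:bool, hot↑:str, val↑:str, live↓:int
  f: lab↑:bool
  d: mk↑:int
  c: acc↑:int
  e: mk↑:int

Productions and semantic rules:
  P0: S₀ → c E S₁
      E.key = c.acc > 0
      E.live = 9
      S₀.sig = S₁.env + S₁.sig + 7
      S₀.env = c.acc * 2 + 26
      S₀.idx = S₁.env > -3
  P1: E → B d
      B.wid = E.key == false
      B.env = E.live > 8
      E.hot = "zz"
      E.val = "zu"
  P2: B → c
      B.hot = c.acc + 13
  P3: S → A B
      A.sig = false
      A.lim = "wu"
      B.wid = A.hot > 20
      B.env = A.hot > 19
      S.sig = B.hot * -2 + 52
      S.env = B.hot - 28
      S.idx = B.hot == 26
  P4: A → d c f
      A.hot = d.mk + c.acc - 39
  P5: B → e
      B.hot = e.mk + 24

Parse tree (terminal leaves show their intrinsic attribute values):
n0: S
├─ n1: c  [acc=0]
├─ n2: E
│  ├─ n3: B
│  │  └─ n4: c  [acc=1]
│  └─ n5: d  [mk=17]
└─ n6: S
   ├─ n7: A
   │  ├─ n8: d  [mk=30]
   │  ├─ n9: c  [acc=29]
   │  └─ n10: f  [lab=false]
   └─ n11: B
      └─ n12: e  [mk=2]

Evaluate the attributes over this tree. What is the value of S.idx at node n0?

1. n1.acc = 0  [terminal]
2. n2.key = false  [c.acc > 0]
3. n2.live = 9  [9]
4. n3.wid = true  [E.key == false]
5. n3.env = true  [E.live > 8]
6. n4.acc = 1  [terminal]
7. n3.hot = 14  [c.acc + 13]
8. n5.mk = 17  [terminal]
9. n2.hot = "zz"  ["zz"]
10. n2.val = "zu"  ["zu"]
11. n7.sig = false  [false]
12. n7.lim = "wu"  ["wu"]
13. n8.mk = 30  [terminal]
14. n9.acc = 29  [terminal]
15. n10.lab = false  [terminal]
16. n7.hot = 20  [d.mk + c.acc - 39]
17. n11.wid = false  [A.hot > 20]
18. n11.env = true  [A.hot > 19]
19. n12.mk = 2  [terminal]
20. n11.hot = 26  [e.mk + 24]
21. n6.sig = 0  [B.hot * -2 + 52]
22. n6.env = -2  [B.hot - 28]
23. n6.idx = true  [B.hot == 26]
24. n0.sig = 5  [S₁.env + S₁.sig + 7]
25. n0.env = 26  [c.acc * 2 + 26]
26. n0.idx = true  [S₁.env > -3]

true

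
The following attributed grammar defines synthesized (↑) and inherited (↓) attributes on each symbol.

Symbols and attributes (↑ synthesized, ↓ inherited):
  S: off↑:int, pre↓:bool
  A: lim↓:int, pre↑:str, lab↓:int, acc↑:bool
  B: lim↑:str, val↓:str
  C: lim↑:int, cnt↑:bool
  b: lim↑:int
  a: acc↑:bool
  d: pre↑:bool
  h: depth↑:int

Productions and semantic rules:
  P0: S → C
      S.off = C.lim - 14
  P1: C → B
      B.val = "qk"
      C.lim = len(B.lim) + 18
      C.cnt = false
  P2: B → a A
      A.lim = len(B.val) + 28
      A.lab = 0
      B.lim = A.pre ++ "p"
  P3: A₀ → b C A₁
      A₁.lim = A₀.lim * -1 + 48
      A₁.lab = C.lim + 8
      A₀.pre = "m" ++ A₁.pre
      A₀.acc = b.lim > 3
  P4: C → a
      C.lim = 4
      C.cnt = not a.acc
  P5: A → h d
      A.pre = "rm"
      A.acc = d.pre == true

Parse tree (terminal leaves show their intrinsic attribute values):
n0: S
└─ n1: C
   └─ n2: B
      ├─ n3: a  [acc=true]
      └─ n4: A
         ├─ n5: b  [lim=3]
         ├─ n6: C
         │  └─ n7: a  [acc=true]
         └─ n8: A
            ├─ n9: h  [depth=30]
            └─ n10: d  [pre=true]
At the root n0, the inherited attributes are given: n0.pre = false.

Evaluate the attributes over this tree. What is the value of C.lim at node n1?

22

1. n0.pre = false  [given at root]
2. n2.val = "qk"  ["qk"]
3. n3.acc = true  [terminal]
4. n4.lim = 30  [len(B.val) + 28]
5. n4.lab = 0  [0]
6. n5.lim = 3  [terminal]
7. n7.acc = true  [terminal]
8. n6.lim = 4  [4]
9. n6.cnt = false  [not a.acc]
10. n8.lim = 18  [A₀.lim * -1 + 48]
11. n8.lab = 12  [C.lim + 8]
12. n9.depth = 30  [terminal]
13. n10.pre = true  [terminal]
14. n8.pre = "rm"  ["rm"]
15. n8.acc = true  [d.pre == true]
16. n4.pre = "mrm"  ["m" ++ A₁.pre]
17. n4.acc = false  [b.lim > 3]
18. n2.lim = "mrmp"  [A.pre ++ "p"]
19. n1.lim = 22  [len(B.lim) + 18]
20. n1.cnt = false  [false]
21. n0.off = 8  [C.lim - 14]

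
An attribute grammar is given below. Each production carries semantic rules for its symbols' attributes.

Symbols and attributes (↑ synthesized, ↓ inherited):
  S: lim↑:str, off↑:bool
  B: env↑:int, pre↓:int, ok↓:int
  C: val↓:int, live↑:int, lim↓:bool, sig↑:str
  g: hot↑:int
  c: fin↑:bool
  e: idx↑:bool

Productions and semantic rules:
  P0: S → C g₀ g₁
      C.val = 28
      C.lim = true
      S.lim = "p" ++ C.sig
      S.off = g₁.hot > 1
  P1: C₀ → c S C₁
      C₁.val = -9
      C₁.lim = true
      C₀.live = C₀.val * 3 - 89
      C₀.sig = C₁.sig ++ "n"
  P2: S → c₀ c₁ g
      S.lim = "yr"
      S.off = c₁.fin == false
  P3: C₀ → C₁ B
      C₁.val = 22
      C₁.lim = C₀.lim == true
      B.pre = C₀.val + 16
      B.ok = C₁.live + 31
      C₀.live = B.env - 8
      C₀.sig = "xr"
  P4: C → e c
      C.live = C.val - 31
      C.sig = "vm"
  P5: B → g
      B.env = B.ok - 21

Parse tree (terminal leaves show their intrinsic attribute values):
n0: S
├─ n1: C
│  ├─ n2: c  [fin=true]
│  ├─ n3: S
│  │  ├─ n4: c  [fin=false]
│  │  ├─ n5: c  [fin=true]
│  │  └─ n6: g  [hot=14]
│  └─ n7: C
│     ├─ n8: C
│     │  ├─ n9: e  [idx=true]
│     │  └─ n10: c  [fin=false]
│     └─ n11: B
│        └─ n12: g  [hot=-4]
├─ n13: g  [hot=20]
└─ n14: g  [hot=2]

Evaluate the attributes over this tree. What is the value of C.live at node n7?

1. n1.val = 28  [28]
2. n1.lim = true  [true]
3. n2.fin = true  [terminal]
4. n4.fin = false  [terminal]
5. n5.fin = true  [terminal]
6. n6.hot = 14  [terminal]
7. n3.lim = "yr"  ["yr"]
8. n3.off = false  [c₁.fin == false]
9. n7.val = -9  [-9]
10. n7.lim = true  [true]
11. n8.val = 22  [22]
12. n8.lim = true  [C₀.lim == true]
13. n9.idx = true  [terminal]
14. n10.fin = false  [terminal]
15. n8.live = -9  [C.val - 31]
16. n8.sig = "vm"  ["vm"]
17. n11.pre = 7  [C₀.val + 16]
18. n11.ok = 22  [C₁.live + 31]
19. n12.hot = -4  [terminal]
20. n11.env = 1  [B.ok - 21]
21. n7.live = -7  [B.env - 8]
22. n7.sig = "xr"  ["xr"]
23. n1.live = -5  [C₀.val * 3 - 89]
24. n1.sig = "xrn"  [C₁.sig ++ "n"]
25. n13.hot = 20  [terminal]
26. n14.hot = 2  [terminal]
27. n0.lim = "pxrn"  ["p" ++ C.sig]
28. n0.off = true  [g₁.hot > 1]

-7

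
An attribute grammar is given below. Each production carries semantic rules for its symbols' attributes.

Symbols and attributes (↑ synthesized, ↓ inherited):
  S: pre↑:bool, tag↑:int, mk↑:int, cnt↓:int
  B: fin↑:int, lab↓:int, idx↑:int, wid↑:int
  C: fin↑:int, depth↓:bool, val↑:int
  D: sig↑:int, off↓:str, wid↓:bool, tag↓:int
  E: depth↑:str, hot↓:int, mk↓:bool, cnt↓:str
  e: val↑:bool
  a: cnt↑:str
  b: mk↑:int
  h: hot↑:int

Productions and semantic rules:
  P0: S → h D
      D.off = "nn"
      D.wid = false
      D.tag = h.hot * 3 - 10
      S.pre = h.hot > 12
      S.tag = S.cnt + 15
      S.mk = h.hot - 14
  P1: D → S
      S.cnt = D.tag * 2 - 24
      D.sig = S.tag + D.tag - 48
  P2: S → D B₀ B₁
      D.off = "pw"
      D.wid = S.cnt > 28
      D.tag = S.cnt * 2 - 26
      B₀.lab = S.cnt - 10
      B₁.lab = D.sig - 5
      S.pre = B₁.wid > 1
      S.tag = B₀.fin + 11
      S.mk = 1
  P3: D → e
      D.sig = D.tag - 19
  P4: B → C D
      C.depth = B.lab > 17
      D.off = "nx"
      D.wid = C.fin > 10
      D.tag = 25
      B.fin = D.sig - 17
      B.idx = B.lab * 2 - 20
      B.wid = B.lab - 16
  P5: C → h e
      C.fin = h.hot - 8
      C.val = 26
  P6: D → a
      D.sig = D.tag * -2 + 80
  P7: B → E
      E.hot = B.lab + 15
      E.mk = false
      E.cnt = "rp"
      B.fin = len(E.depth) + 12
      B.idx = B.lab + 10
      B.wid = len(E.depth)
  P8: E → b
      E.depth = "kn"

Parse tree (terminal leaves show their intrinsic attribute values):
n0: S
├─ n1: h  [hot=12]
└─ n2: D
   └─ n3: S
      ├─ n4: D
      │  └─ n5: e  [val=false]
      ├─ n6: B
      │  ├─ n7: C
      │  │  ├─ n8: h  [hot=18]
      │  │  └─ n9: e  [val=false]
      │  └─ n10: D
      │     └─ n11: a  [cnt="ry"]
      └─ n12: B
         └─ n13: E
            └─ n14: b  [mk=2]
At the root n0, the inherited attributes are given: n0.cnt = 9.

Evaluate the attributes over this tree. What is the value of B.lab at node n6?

18

1. n0.cnt = 9  [given at root]
2. n1.hot = 12  [terminal]
3. n2.off = "nn"  ["nn"]
4. n2.wid = false  [false]
5. n2.tag = 26  [h.hot * 3 - 10]
6. n3.cnt = 28  [D.tag * 2 - 24]
7. n4.off = "pw"  ["pw"]
8. n4.wid = false  [S.cnt > 28]
9. n4.tag = 30  [S.cnt * 2 - 26]
10. n5.val = false  [terminal]
11. n4.sig = 11  [D.tag - 19]
12. n6.lab = 18  [S.cnt - 10]
13. n7.depth = true  [B.lab > 17]
14. n8.hot = 18  [terminal]
15. n9.val = false  [terminal]
16. n7.fin = 10  [h.hot - 8]
17. n7.val = 26  [26]
18. n10.off = "nx"  ["nx"]
19. n10.wid = false  [C.fin > 10]
20. n10.tag = 25  [25]
21. n11.cnt = "ry"  [terminal]
22. n10.sig = 30  [D.tag * -2 + 80]
23. n6.fin = 13  [D.sig - 17]
24. n6.idx = 16  [B.lab * 2 - 20]
25. n6.wid = 2  [B.lab - 16]
26. n12.lab = 6  [D.sig - 5]
27. n13.hot = 21  [B.lab + 15]
28. n13.mk = false  [false]
29. n13.cnt = "rp"  ["rp"]
30. n14.mk = 2  [terminal]
31. n13.depth = "kn"  ["kn"]
32. n12.fin = 14  [len(E.depth) + 12]
33. n12.idx = 16  [B.lab + 10]
34. n12.wid = 2  [len(E.depth)]
35. n3.pre = true  [B₁.wid > 1]
36. n3.tag = 24  [B₀.fin + 11]
37. n3.mk = 1  [1]
38. n2.sig = 2  [S.tag + D.tag - 48]
39. n0.pre = false  [h.hot > 12]
40. n0.tag = 24  [S.cnt + 15]
41. n0.mk = -2  [h.hot - 14]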